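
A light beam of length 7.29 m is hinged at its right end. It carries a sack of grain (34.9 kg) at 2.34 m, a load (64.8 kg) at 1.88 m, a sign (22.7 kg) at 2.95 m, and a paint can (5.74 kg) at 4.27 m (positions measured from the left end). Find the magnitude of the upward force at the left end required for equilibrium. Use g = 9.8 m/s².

F ≈ 859 N

Choose the right end as the axis so the unknown pivot reaction has zero arm there.
Sack of grain: 34.9 × 9.8 = 342 N down at 2.34 m → arm 4.95 m, τ = 342 × 4.95 = 1693 N·m counterclockwise.
Load: 64.8 × 9.8 = 635 N down at 1.88 m → arm 5.41 m, τ = 635 × 5.41 = 3435 N·m counterclockwise.
Sign: 22.7 × 9.8 = 222.5 N down at 2.95 m → arm 4.34 m, τ = 222.5 × 4.34 = 965.6 N·m counterclockwise.
Paint can: 5.74 × 9.8 = 56.25 N down at 4.27 m → arm 3.02 m, τ = 56.25 × 3.02 = 169.9 N·m counterclockwise.
Net moment of the loads = 6264 N·m counterclockwise.
The upward force F acts at the left end, arm 7.29 m, giving F × 7.29 clockwise.
For rotational equilibrium, F × 7.29 = 6264, so F = 6264 / 7.29 = 859 N.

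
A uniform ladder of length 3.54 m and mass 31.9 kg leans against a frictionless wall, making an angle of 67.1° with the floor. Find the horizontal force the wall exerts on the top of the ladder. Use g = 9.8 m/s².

N_wall ≈ 66 N

Sum moments about the foot of the ladder (the floor normal and friction both act there and drop out).
Ladder weight 31.9×9.8 = 312.6 N acts at 1.77 m along the ladder; its horizontal arm is 1.77·cos67.1° = 0.6887 m → τ = 215.3 N·m clockwise.
Wall normal N acts horizontally at the top; its moment arm is the height L sinθ = 3.54·sin67.1° = 3.261 m, counterclockwise.
For rotational equilibrium, N × 3.261 = 215.3, so N = 66 N.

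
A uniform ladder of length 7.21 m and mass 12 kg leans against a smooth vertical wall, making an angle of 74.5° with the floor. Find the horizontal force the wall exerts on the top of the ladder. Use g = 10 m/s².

N_wall ≈ 16.6 N

Sum moments about the foot of the ladder (the floor normal and friction both act there and drop out).
Ladder weight 12×10 = 120 N acts at 3.605 m along the ladder; its horizontal arm is 3.605·cos74.5° = 0.9634 m → τ = 115.6 N·m clockwise.
Wall normal N acts horizontally at the top; its moment arm is the height L sinθ = 7.21·sin74.5° = 6.948 m, counterclockwise.
Setting net torque to zero: N × 6.948 = 115.6 → N = 16.6 N.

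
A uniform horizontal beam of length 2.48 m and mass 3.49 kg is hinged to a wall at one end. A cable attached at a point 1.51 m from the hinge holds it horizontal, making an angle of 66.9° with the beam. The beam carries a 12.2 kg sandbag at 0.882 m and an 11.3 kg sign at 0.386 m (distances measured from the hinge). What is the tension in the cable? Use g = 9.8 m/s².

Sum moments about the hinge (the unknown hinge reaction has zero arm there).
Beam weight: 3.49 × 9.8 = 34.2 N down at 1.24 m → arm 1.24 m, τ = 34.2 × 1.24 = 42.41 N·m clockwise.
Sandbag: 12.2 × 9.8 = 119.6 N down at 0.882 m → arm 0.882 m, τ = 119.6 × 0.882 = 105.5 N·m clockwise.
Sign: 11.3 × 9.8 = 110.7 N down at 0.386 m → arm 0.386 m, τ = 110.7 × 0.386 = 42.73 N·m clockwise.
Total clockwise load moment = 190.6 N·m.
The cable tension T acts at 1.51 m; only its component perpendicular to the beam, T sinθ, produces torque. sin 66.9° = 0.9198.
Balancing moments: T × 1.51 × 0.9198 = 190.6, giving T = 190.6 / 1.389 = 137 N.

T ≈ 137 N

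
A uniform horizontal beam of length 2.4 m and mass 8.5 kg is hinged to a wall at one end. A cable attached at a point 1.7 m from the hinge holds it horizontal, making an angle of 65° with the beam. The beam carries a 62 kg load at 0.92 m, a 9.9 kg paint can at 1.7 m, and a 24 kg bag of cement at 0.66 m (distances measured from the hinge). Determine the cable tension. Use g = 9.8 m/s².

T ≈ 635 N

Take moments about the hinge.
Beam weight: 8.5 × 9.8 = 83.3 N down at 1.2 m → arm 1.2 m, τ = 83.3 × 1.2 = 99.96 N·m clockwise.
Load: 62 × 9.8 = 607.6 N down at 0.92 m → arm 0.92 m, τ = 607.6 × 0.92 = 559 N·m clockwise.
Paint can: 9.9 × 9.8 = 97.02 N down at 1.7 m → arm 1.7 m, τ = 97.02 × 1.7 = 164.9 N·m clockwise.
Bag of cement: 24 × 9.8 = 235.2 N down at 0.66 m → arm 0.66 m, τ = 235.2 × 0.66 = 155.2 N·m clockwise.
Total clockwise load moment = 979.1 N·m.
The cable tension T acts at 1.7 m; only its component perpendicular to the beam, T sinθ, produces torque. sin 65° = 0.9063.
Balancing moments: T × 1.7 × 0.9063 = 979.1, giving T = 979.1 / 1.541 = 635 N.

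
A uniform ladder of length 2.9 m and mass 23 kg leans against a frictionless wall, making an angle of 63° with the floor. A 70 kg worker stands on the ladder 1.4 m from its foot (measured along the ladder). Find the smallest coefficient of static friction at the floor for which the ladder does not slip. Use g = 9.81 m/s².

μ_min ≈ 0.248

Sum moments about the foot of the ladder (the floor normal and friction both act there and drop out).
Ladder weight 23×9.81 = 225.6 N acts at 1.45 m along the ladder; its horizontal arm is 1.45·cos63° = 0.6583 m → τ = 148.5 N·m clockwise.
Worker: 70×9.81 = 686.7 N at 1.4 m → arm 0.6356 m → τ = 436.5 N·m clockwise.
Wall normal N acts horizontally at the top; its moment arm is the height L sinθ = 2.9·sin63° = 2.584 m, counterclockwise.
Setting net torque to zero: N × 2.584 = 585 → N = 226.4 N.
ΣFx = 0 ⇒ f = N_wall = 226.4 N. ΣFy = 0 ⇒ N_floor = 912.3 N.
μ_min = f / N_floor = 226.4 / 912.3 = 0.248.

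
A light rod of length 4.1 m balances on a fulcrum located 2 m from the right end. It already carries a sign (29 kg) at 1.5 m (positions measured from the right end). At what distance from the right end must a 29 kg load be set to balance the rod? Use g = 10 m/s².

x ≈ 2.5 m from the right end

Taking torques about the fulcrum (at 2 m from the right end):
Sign: 29 × 10 = 290 N down at 1.5 m → arm 0.5 m, τ = 290 × 0.5 = 145 N·m clockwise.
Net moment of existing loads = 145 N·m clockwise.
The load weighs 29 × 10 = 290 N and must supply an equal counterclockwise moment, so its lever arm about the fulcrum is 145 / 290 = 0.5 m.
That puts it at 2 + 0.5 = 2.5 m from the right end.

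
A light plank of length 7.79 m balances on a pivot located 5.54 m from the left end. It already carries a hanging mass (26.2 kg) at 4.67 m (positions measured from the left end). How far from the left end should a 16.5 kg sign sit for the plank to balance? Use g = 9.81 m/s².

About the pivot (at 5.54 m from the left end):
Hanging mass: 26.2 × 9.81 = 257 N down at 4.67 m → arm 0.87 m, τ = 257 × 0.87 = 223.6 N·m counterclockwise.
Net moment of existing loads = 223.6 N·m counterclockwise.
The sign weighs 16.5 × 9.81 = 161.9 N and must supply an equal clockwise moment, so its lever arm about the pivot is 223.6 / 161.9 = 1.38 m.
That puts it at 5.54 + 1.38 = 6.92 m from the left end.

x ≈ 6.92 m from the left end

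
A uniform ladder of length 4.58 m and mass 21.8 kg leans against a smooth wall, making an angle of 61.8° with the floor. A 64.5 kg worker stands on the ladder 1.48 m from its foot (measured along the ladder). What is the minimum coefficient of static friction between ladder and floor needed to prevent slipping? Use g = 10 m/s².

Choose the foot of the ladder as the axis so the floor normal and friction both act there and drop out.
Ladder weight 21.8×10 = 218 N acts at 2.29 m along the ladder; its horizontal arm is 2.29·cos61.8° = 1.082 m → τ = 235.9 N·m clockwise.
Worker: 64.5×10 = 645 N at 1.48 m → arm 0.6994 m → τ = 451.1 N·m clockwise.
Wall normal N acts horizontally at the top; its moment arm is the height L sinθ = 4.58·sin61.8° = 4.036 m, counterclockwise.
Στ = 0 ⇒ N × 4.036 = 687 ⇒ N = 170.2 N.
ΣFx = 0 ⇒ f = N_wall = 170.2 N. ΣFy = 0 ⇒ N_floor = 863 N.
μ_min = f / N_floor = 170.2 / 863 = 0.197.

μ_min ≈ 0.197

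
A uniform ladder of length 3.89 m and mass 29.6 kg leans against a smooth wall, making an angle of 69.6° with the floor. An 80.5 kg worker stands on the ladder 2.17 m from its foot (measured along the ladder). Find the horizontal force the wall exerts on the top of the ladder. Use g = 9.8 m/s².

About the foot of the ladder:
Ladder weight 29.6×9.8 = 290.1 N acts at 1.945 m along the ladder; its horizontal arm is 1.945·cos69.6° = 0.678 m → τ = 196.7 N·m clockwise.
Worker: 80.5×9.8 = 788.9 N at 2.17 m → arm 0.7564 m → τ = 596.7 N·m clockwise.
Wall normal N acts horizontally at the top; its moment arm is the height L sinθ = 3.89·sin69.6° = 3.646 m, counterclockwise.
Setting net torque to zero: N × 3.646 = 793.4 → N = 218 N.

N_wall ≈ 218 N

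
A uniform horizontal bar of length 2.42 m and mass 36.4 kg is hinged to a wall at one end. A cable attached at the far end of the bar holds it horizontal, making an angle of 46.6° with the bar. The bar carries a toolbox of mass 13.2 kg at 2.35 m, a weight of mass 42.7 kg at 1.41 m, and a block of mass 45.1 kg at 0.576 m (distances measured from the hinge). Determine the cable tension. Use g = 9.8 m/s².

Sum moments about the hinge (the unknown hinge reaction has zero arm there).
Beam weight: 36.4 × 9.8 = 356.7 N down at 1.21 m → arm 1.21 m, τ = 356.7 × 1.21 = 431.6 N·m clockwise.
Toolbox: 13.2 × 9.8 = 129.4 N down at 2.35 m → arm 2.35 m, τ = 129.4 × 2.35 = 304.1 N·m clockwise.
Weight: 42.7 × 9.8 = 418.5 N down at 1.41 m → arm 1.41 m, τ = 418.5 × 1.41 = 590.1 N·m clockwise.
Block: 45.1 × 9.8 = 442 N down at 0.576 m → arm 0.576 m, τ = 442 × 0.576 = 254.6 N·m clockwise.
Total clockwise load moment = 1580 N·m.
The cable tension T acts at 2.42 m; only its component perpendicular to the bar, T sinθ, produces torque. sin 46.6° = 0.7266.
For rotational equilibrium, T × 2.42 × 0.7266 = 1580, so T = 1580 / 1.758 = 899 N.

T ≈ 899 N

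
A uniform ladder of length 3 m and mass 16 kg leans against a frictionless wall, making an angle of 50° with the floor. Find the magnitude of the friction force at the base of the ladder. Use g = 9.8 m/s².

About the foot of the ladder:
Ladder weight 16×9.8 = 156.8 N acts at 1.5 m along the ladder; its horizontal arm is 1.5·cos50° = 0.9642 m → τ = 151.2 N·m clockwise.
Wall normal N acts horizontally at the top; its moment arm is the height L sinθ = 3·sin50° = 2.298 m, counterclockwise.
Στ = 0 ⇒ N × 2.298 = 151.2 ⇒ N = 65.8 N.
ΣFx = 0: friction at the foot balances the wall's push, so f = N_wall = 65.8 N.

f ≈ 65.8 N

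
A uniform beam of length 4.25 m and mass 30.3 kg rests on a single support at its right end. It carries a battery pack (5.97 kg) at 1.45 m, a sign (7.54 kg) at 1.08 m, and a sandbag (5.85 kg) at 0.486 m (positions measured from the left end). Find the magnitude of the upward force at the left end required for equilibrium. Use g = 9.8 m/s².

Taking torques about the right end:
Beam weight: 30.3 × 9.8 = 296.9 N down at 2.125 m → arm 2.125 m, τ = 296.9 × 2.125 = 630.9 N·m counterclockwise.
Battery pack: 5.97 × 9.8 = 58.51 N down at 1.45 m → arm 2.8 m, τ = 58.51 × 2.8 = 163.8 N·m counterclockwise.
Sign: 7.54 × 9.8 = 73.89 N down at 1.08 m → arm 3.17 m, τ = 73.89 × 3.17 = 234.2 N·m counterclockwise.
Sandbag: 5.85 × 9.8 = 57.33 N down at 0.486 m → arm 3.764 m, τ = 57.33 × 3.764 = 215.8 N·m counterclockwise.
Net moment of the loads = 1245 N·m counterclockwise.
The upward force F acts at the left end, arm 4.25 m, giving F × 4.25 clockwise.
Setting net torque to zero: F × 4.25 = 1245 → F = 1245 / 4.25 = 293 N.

F ≈ 293 N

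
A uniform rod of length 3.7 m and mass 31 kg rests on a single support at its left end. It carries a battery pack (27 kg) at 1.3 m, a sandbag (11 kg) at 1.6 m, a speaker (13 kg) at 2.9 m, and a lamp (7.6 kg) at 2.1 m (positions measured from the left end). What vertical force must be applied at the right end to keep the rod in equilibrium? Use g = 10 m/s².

F ≈ 442 N

Sum moments about the left end (the unknown pivot reaction has zero arm there).
Beam weight: 31 × 10 = 310 N down at 1.85 m → arm 1.85 m, τ = 310 × 1.85 = 573.5 N·m clockwise.
Battery pack: 27 × 10 = 270 N down at 1.3 m → arm 1.3 m, τ = 270 × 1.3 = 351 N·m clockwise.
Sandbag: 11 × 10 = 110 N down at 1.6 m → arm 1.6 m, τ = 110 × 1.6 = 176 N·m clockwise.
Speaker: 13 × 10 = 130 N down at 2.9 m → arm 2.9 m, τ = 130 × 2.9 = 377 N·m clockwise.
Lamp: 7.6 × 10 = 76 N down at 2.1 m → arm 2.1 m, τ = 76 × 2.1 = 159.6 N·m clockwise.
Net moment of the loads = 1637 N·m clockwise.
The upward force F acts at the right end, arm 3.7 m, giving F × 3.7 counterclockwise.
Setting net torque to zero: F × 3.7 = 1637 → F = 1637 / 3.7 = 442 N.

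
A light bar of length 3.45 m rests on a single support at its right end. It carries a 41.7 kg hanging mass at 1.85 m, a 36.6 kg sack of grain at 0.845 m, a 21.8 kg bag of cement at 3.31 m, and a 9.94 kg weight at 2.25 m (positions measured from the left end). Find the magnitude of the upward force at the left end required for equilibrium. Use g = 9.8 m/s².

F ≈ 503 N

Choose the right end as the axis so the unknown pivot reaction has zero arm there.
Hanging mass: 41.7 × 9.8 = 408.7 N down at 1.85 m → arm 1.6 m, τ = 408.7 × 1.6 = 653.9 N·m counterclockwise.
Sack of grain: 36.6 × 9.8 = 358.7 N down at 0.845 m → arm 2.605 m, τ = 358.7 × 2.605 = 934.4 N·m counterclockwise.
Bag of cement: 21.8 × 9.8 = 213.6 N down at 3.31 m → arm 0.14 m, τ = 213.6 × 0.14 = 29.9 N·m counterclockwise.
Weight: 9.94 × 9.8 = 97.41 N down at 2.25 m → arm 1.2 m, τ = 97.41 × 1.2 = 116.9 N·m counterclockwise.
Net moment of the loads = 1735 N·m counterclockwise.
The upward force F acts at the left end, arm 3.45 m, giving F × 3.45 clockwise.
Balancing moments: F × 3.45 = 1735, giving F = 1735 / 3.45 = 503 N.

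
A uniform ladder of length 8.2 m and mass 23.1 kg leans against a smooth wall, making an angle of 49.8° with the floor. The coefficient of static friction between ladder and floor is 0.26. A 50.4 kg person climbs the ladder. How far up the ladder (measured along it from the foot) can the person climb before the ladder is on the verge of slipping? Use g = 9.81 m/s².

d ≈ 1.8 m

Choose the foot of the ladder as the axis so the floor normal and friction both act there and drop out.
Ladder weight 23.1×9.81 = 226.6 N acts at 4.1 m along the ladder; its horizontal arm is 4.1·cos49.8° = 2.646 m → τ = 599.6 N·m clockwise.
Person weight 50.4×9.81 = 494.4 N at distance d → arm d·cos49.8° → τ = 494.4·d·0.6455 clockwise.
Wall normal N at the top has arm L sinθ = 6.263 m counterclockwise, so Στ = 0 gives N·6.263 = 599.6 + 319.1·d.
ΣFy = 0 ⇒ N_floor = 721 N, so the maximum friction is μ_s·N_floor = 0.26×721 = 187.5 N. ΣFx = 0 ⇒ N_wall = f, so at the slipping point N = 187.5 N.
Substituting: 187.5×6.263 = 599.6 + 319.1·d ⇒ d = (1174 − 599.6) / 319.1 = 1.8 m.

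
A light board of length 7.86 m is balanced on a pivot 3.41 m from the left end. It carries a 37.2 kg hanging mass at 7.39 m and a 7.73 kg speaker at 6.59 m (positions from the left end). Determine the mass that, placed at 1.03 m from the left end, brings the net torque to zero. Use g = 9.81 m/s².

m ≈ 72.5 kg

Sum moments about the pivot (at 3.41 m from the left end) (the support reaction has zero arm there).
Hanging mass: 37.2 × 9.81 = 364.9 N down at 7.39 m → arm 3.98 m, τ = 364.9 × 3.98 = 1452 N·m clockwise.
Speaker: 7.73 × 9.81 = 75.83 N down at 6.59 m → arm 3.18 m, τ = 75.83 × 3.18 = 241.1 N·m clockwise.
Net moment of known loads = 1693 N·m clockwise.
An unknown mass m at 1.03 m has arm 2.38 m; its moment is m·g·2.38 counterclockwise.
Στ = 0 ⇒ m × 9.81 × 2.38 = 1693 ⇒ m = 1693 / (9.81 × 2.38) = 72.5 kg.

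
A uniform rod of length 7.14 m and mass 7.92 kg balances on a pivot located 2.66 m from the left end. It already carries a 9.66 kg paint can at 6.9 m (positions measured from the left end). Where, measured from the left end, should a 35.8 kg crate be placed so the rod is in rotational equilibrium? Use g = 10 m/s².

Taking torques about the pivot (at 2.66 m from the left end):
Beam weight: 7.92 × 10 = 79.2 N down at 3.57 m → arm 0.91 m, τ = 79.2 × 0.91 = 72.07 N·m clockwise.
Paint can: 9.66 × 10 = 96.6 N down at 6.9 m → arm 4.24 m, τ = 96.6 × 4.24 = 409.6 N·m clockwise.
Net moment of existing loads = 481.7 N·m clockwise.
The crate weighs 35.8 × 10 = 358 N and must supply an equal counterclockwise moment, so its lever arm about the pivot is 481.7 / 358 = 1.35 m.
That puts it at 2.66 − 1.35 = 1.31 m from the left end.

x ≈ 1.31 m from the left end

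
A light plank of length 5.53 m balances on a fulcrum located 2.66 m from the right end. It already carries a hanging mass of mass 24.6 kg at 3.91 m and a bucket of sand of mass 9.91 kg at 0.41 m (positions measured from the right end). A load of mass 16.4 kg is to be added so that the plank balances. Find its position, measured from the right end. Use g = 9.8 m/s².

x ≈ 2.14 m from the right end

Choose the fulcrum (at 2.66 m from the right end) as the axis so the support reaction has zero arm there.
Hanging mass: 24.6 × 9.8 = 241.1 N down at 3.91 m → arm 1.25 m, τ = 241.1 × 1.25 = 301.4 N·m counterclockwise.
Bucket of sand: 9.91 × 9.8 = 97.12 N down at 0.41 m → arm 2.25 m, τ = 97.12 × 2.25 = 218.5 N·m clockwise.
Net moment of existing loads = 82.9 N·m counterclockwise.
The load weighs 16.4 × 9.8 = 160.7 N and must supply an equal clockwise moment, so its lever arm about the fulcrum is 82.9 / 160.7 = 0.516 m.
That puts it at 2.66 − 0.516 = 2.14 m from the right end.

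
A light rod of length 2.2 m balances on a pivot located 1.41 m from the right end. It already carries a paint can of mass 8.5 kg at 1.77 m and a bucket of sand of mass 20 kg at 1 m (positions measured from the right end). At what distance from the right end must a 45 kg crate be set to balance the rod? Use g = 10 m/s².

x ≈ 1.52 m from the right end

Sum moments about the pivot (at 1.41 m from the right end) (the support reaction has zero arm there).
Paint can: 8.5 × 10 = 85 N down at 1.77 m → arm 0.36 m, τ = 85 × 0.36 = 30.6 N·m counterclockwise.
Bucket of sand: 20 × 10 = 200 N down at 1 m → arm 0.41 m, τ = 200 × 0.41 = 82 N·m clockwise.
Net moment of existing loads = 51.4 N·m clockwise.
The crate weighs 45 × 10 = 450 N and must supply an equal counterclockwise moment, so its lever arm about the pivot is 51.4 / 450 = 0.114 m.
That puts it at 1.41 + 0.114 = 1.52 m from the right end.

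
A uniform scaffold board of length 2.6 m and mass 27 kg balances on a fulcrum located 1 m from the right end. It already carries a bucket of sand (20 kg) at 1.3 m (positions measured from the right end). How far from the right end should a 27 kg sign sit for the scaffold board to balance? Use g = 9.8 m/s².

x ≈ 0.478 m from the right end

Take moments about the fulcrum (at 1 m from the right end).
Beam weight: 27 × 9.8 = 264.6 N down at 1.3 m → arm 0.3 m, τ = 264.6 × 0.3 = 79.38 N·m counterclockwise.
Bucket of sand: 20 × 9.8 = 196 N down at 1.3 m → arm 0.3 m, τ = 196 × 0.3 = 58.8 N·m counterclockwise.
Net moment of existing loads = 138.2 N·m counterclockwise.
The sign weighs 27 × 9.8 = 264.6 N and must supply an equal clockwise moment, so its lever arm about the fulcrum is 138.2 / 264.6 = 0.522 m.
That puts it at 1 − 0.522 = 0.478 m from the right end.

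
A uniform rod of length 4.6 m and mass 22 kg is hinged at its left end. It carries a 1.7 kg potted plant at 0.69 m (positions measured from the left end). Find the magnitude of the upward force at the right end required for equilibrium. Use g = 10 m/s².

Taking torques about the left end:
Beam weight: 22 × 10 = 220 N down at 2.3 m → arm 2.3 m, τ = 220 × 2.3 = 506 N·m clockwise.
Potted plant: 1.7 × 10 = 17 N down at 0.69 m → arm 0.69 m, τ = 17 × 0.69 = 11.73 N·m clockwise.
Net moment of the loads = 517.7 N·m clockwise.
The upward force F acts at the right end, arm 4.6 m, giving F × 4.6 counterclockwise.
Balancing moments: F × 4.6 = 517.7, giving F = 517.7 / 4.6 = 113 N.

F ≈ 113 N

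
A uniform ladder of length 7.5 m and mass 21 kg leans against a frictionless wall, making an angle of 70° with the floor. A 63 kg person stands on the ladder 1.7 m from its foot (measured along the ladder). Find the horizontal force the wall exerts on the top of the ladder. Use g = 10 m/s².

Choose the foot of the ladder as the axis so the floor normal and friction both act there and drop out.
Ladder weight 21×10 = 210 N acts at 3.75 m along the ladder; its horizontal arm is 3.75·cos70° = 1.283 m → τ = 269.4 N·m clockwise.
Person: 63×10 = 630 N at 1.7 m → arm 0.5814 m → τ = 366.3 N·m clockwise.
Wall normal N acts horizontally at the top; its moment arm is the height L sinθ = 7.5·sin70° = 7.048 m, counterclockwise.
Balancing moments: N × 7.048 = 635.7, giving N = 90.2 N.

N_wall ≈ 90.2 N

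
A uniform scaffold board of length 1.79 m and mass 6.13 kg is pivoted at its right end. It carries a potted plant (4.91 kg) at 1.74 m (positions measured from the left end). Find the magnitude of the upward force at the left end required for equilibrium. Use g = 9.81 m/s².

Sum moments about the right end (the unknown pivot reaction has zero arm there).
Beam weight: 6.13 × 9.81 = 60.14 N down at 0.895 m → arm 0.895 m, τ = 60.14 × 0.895 = 53.83 N·m counterclockwise.
Potted plant: 4.91 × 9.81 = 48.17 N down at 1.74 m → arm 0.05 m, τ = 48.17 × 0.05 = 2.409 N·m counterclockwise.
Net moment of the loads = 56.24 N·m counterclockwise.
The upward force F acts at the left end, arm 1.79 m, giving F × 1.79 clockwise.
For rotational equilibrium, F × 1.79 = 56.24, so F = 56.24 / 1.79 = 31.4 N.

F ≈ 31.4 N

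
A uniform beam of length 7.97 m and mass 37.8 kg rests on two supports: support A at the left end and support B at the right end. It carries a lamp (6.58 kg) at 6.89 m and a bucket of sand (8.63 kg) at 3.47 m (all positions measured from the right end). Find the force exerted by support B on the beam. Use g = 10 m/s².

R_B ≈ 247 N

About support A:
Beam weight: 37.8 × 10 = 378 N down at 3.985 m → arm 3.985 m, τ = 378 × 3.985 = 1506 N·m clockwise.
Lamp: 6.58 × 10 = 65.8 N down at 6.89 m → arm 1.08 m, τ = 65.8 × 1.08 = 71.06 N·m clockwise.
Bucket of sand: 8.63 × 10 = 86.3 N down at 3.47 m → arm 4.5 m, τ = 86.3 × 4.5 = 388.3 N·m clockwise.
Net load moment about support A = 1965 N·m clockwise.
Reaction R at support B is upward at 0 m, arm 7.97 m → moment R × 7.97 counterclockwise.
Στ = 0 ⇒ R × 7.97 = 1965 ⇒ R = 247 N.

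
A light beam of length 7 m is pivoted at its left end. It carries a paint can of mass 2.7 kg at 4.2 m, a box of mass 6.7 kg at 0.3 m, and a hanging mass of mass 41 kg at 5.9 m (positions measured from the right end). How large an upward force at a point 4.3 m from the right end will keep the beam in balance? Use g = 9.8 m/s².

Sum moments about the left end (the unknown pivot reaction has zero arm there).
Paint can: 2.7 × 9.8 = 26.46 N down at 4.2 m → arm 2.8 m, τ = 26.46 × 2.8 = 74.09 N·m clockwise.
Box: 6.7 × 9.8 = 65.66 N down at 0.3 m → arm 6.7 m, τ = 65.66 × 6.7 = 439.9 N·m clockwise.
Hanging mass: 41 × 9.8 = 401.8 N down at 5.9 m → arm 1.1 m, τ = 401.8 × 1.1 = 442 N·m clockwise.
Net moment of the loads = 956 N·m clockwise.
The upward force F acts at a point 4.3 m from the right end, arm 2.7 m, giving F × 2.7 counterclockwise.
For rotational equilibrium, F × 2.7 = 956, so F = 956 / 2.7 = 354 N.

F ≈ 354 N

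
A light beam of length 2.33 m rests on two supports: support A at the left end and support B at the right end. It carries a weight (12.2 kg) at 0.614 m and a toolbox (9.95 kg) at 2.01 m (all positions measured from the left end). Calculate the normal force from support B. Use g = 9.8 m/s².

R_B ≈ 116 N

Choose support A as the axis so its reaction then has zero moment arm.
Weight: 12.2 × 9.8 = 119.6 N down at 0.614 m → arm 0.614 m, τ = 119.6 × 0.614 = 73.43 N·m clockwise.
Toolbox: 9.95 × 9.8 = 97.51 N down at 2.01 m → arm 2.01 m, τ = 97.51 × 2.01 = 196 N·m clockwise.
Net load moment about support A = 269.4 N·m clockwise.
Reaction R at support B is upward at 2.33 m, arm 2.33 m → moment R × 2.33 counterclockwise.
Balancing moments: R × 2.33 = 269.4, giving R = 116 N.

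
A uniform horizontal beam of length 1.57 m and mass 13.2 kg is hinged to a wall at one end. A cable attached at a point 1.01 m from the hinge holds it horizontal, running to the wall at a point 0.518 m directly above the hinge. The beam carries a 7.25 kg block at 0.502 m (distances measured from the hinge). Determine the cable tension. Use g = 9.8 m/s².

About the hinge:
Beam weight: 13.2 × 9.8 = 129.4 N down at 0.785 m → arm 0.785 m, τ = 129.4 × 0.785 = 101.6 N·m clockwise.
Block: 7.25 × 9.8 = 71.05 N down at 0.502 m → arm 0.502 m, τ = 71.05 × 0.502 = 35.67 N·m clockwise.
Total clockwise load moment = 137.3 N·m.
The cable tension T acts at 1.01 m; only its component perpendicular to the beam, T sinθ, produces torque. sinθ = h/√(h²+d²) = 0.518/√(0.518²+1.01²) = 0.4564.
For rotational equilibrium, T × 1.01 × 0.4564 = 137.3, so T = 137.3 / 0.461 = 298 N.

T ≈ 298 N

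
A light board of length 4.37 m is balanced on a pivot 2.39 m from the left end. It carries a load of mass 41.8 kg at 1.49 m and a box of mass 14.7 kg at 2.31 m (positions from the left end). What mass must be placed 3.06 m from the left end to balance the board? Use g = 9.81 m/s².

m ≈ 57.9 kg

About the pivot (at 2.39 m from the left end):
Load: 41.8 × 9.81 = 410.1 N down at 1.49 m → arm 0.9 m, τ = 410.1 × 0.9 = 369.1 N·m counterclockwise.
Box: 14.7 × 9.81 = 144.2 N down at 2.31 m → arm 0.08 m, τ = 144.2 × 0.08 = 11.54 N·m counterclockwise.
Net moment of known loads = 380.6 N·m counterclockwise.
An unknown mass m at 3.06 m has arm 0.67 m; its moment is m·g·0.67 clockwise.
Στ = 0 ⇒ m × 9.81 × 0.67 = 380.6 ⇒ m = 380.6 / (9.81 × 0.67) = 57.9 kg.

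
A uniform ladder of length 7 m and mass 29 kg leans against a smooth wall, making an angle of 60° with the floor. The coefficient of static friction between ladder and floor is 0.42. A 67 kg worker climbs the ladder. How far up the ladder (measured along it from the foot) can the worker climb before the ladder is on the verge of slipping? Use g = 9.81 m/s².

Choose the foot of the ladder as the axis so the floor normal and friction both act there and drop out.
Ladder weight 29×9.81 = 284.5 N acts at 3.5 m along the ladder; its horizontal arm is 3.5·cos60° = 1.75 m → τ = 497.9 N·m clockwise.
Worker weight 67×9.81 = 657.3 N at distance d → arm d·cos60° → τ = 657.3·d·0.5 clockwise.
Wall normal N at the top has arm L sinθ = 6.062 m counterclockwise, so Στ = 0 gives N·6.062 = 497.9 + 328.6·d.
ΣFy = 0 ⇒ N_floor = 941.8 N, so the maximum friction is μ_s·N_floor = 0.42×941.8 = 395.6 N. ΣFx = 0 ⇒ N_wall = f, so at the slipping point N = 395.6 N.
Substituting: 395.6×6.062 = 497.9 + 328.6·d ⇒ d = (2398 − 497.9) / 328.6 = 5.78 m.

d ≈ 5.78 m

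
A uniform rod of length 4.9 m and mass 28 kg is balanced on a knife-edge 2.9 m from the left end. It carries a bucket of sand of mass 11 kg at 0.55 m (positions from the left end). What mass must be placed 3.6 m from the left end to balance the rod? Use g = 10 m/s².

About the knife-edge (at 2.9 m from the left end):
Beam weight: 28 × 10 = 280 N down at 2.45 m → arm 0.45 m, τ = 280 × 0.45 = 126 N·m counterclockwise.
Bucket of sand: 11 × 10 = 110 N down at 0.55 m → arm 2.35 m, τ = 110 × 2.35 = 258.5 N·m counterclockwise.
Net moment of known loads = 384.5 N·m counterclockwise.
An unknown mass m at 3.6 m has arm 0.7 m; its moment is m·g·0.7 clockwise.
Setting net torque to zero: m × 10 × 0.7 = 384.5 → m = 384.5 / (10 × 0.7) = 54.9 kg.

m ≈ 54.9 kg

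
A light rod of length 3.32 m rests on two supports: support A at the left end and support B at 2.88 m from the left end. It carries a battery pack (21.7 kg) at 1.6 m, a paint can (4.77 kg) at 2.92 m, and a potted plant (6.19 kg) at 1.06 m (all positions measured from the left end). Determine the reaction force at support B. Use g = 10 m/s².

R_B ≈ 192 N

Choose support A as the axis so its reaction then has zero moment arm.
Battery pack: 21.7 × 10 = 217 N down at 1.6 m → arm 1.6 m, τ = 217 × 1.6 = 347.2 N·m clockwise.
Paint can: 4.77 × 10 = 47.7 N down at 2.92 m → arm 2.92 m, τ = 47.7 × 2.92 = 139.3 N·m clockwise.
Potted plant: 6.19 × 10 = 61.9 N down at 1.06 m → arm 1.06 m, τ = 61.9 × 1.06 = 65.61 N·m clockwise.
Net load moment about support A = 552.1 N·m clockwise.
Reaction R at support B is upward at 2.88 m, arm 2.88 m → moment R × 2.88 counterclockwise.
Στ = 0 ⇒ R × 2.88 = 552.1 ⇒ R = 192 N.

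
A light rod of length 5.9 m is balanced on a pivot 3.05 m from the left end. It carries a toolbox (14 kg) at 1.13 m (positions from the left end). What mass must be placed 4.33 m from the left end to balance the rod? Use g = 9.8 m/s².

m ≈ 21 kg

Sum moments about the pivot (at 3.05 m from the left end) (the support reaction has zero arm there).
Toolbox: 14 × 9.8 = 137.2 N down at 1.13 m → arm 1.92 m, τ = 137.2 × 1.92 = 263.4 N·m counterclockwise.
Net moment of known loads = 263.4 N·m counterclockwise.
An unknown mass m at 4.33 m has arm 1.28 m; its moment is m·g·1.28 clockwise.
Στ = 0 ⇒ m × 9.8 × 1.28 = 263.4 ⇒ m = 263.4 / (9.8 × 1.28) = 21 kg.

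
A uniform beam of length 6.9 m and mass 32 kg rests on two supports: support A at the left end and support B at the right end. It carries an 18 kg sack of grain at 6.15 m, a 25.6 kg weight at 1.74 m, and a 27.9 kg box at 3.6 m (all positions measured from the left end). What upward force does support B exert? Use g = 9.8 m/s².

Take moments about support A.
Beam weight: 32 × 9.8 = 313.6 N down at 3.45 m → arm 3.45 m, τ = 313.6 × 3.45 = 1082 N·m clockwise.
Sack of grain: 18 × 9.8 = 176.4 N down at 6.15 m → arm 6.15 m, τ = 176.4 × 6.15 = 1085 N·m clockwise.
Weight: 25.6 × 9.8 = 250.9 N down at 1.74 m → arm 1.74 m, τ = 250.9 × 1.74 = 436.6 N·m clockwise.
Box: 27.9 × 9.8 = 273.4 N down at 3.6 m → arm 3.6 m, τ = 273.4 × 3.6 = 984.2 N·m clockwise.
Net load moment about support A = 3588 N·m clockwise.
Reaction R at support B is upward at 6.9 m, arm 6.9 m → moment R × 6.9 counterclockwise.
For rotational equilibrium, R × 6.9 = 3588, so R = 520 N.

R_B ≈ 520 N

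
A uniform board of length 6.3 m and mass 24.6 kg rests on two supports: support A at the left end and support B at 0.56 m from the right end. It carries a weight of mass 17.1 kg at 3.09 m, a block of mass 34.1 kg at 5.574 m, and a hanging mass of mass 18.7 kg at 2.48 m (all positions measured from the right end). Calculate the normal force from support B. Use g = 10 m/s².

R_B ≈ 398 N

Sum moments about support A (its reaction then has zero moment arm).
Beam weight: 24.6 × 10 = 246 N down at 3.15 m → arm 3.15 m, τ = 246 × 3.15 = 774.9 N·m clockwise.
Weight: 17.1 × 10 = 171 N down at 3.09 m → arm 3.21 m, τ = 171 × 3.21 = 548.9 N·m clockwise.
Block: 34.1 × 10 = 341 N down at 5.574 m → arm 0.726 m, τ = 341 × 0.726 = 247.6 N·m clockwise.
Hanging mass: 18.7 × 10 = 187 N down at 2.48 m → arm 3.82 m, τ = 187 × 3.82 = 714.3 N·m clockwise.
Net load moment about support A = 2286 N·m clockwise.
Reaction R at support B is upward at 0.56 m, arm 5.74 m → moment R × 5.74 counterclockwise.
For rotational equilibrium, R × 5.74 = 2286, so R = 398 N.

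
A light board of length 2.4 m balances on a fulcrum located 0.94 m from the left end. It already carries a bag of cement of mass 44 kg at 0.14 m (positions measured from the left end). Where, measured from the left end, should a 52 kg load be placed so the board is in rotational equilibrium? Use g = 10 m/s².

Sum moments about the fulcrum (at 0.94 m from the left end) (the support reaction has zero arm there).
Bag of cement: 44 × 10 = 440 N down at 0.14 m → arm 0.8 m, τ = 440 × 0.8 = 352 N·m counterclockwise.
Net moment of existing loads = 352 N·m counterclockwise.
The load weighs 52 × 10 = 520 N and must supply an equal clockwise moment, so its lever arm about the fulcrum is 352 / 520 = 0.677 m.
That puts it at 0.94 + 0.677 = 1.62 m from the left end.

x ≈ 1.62 m from the left end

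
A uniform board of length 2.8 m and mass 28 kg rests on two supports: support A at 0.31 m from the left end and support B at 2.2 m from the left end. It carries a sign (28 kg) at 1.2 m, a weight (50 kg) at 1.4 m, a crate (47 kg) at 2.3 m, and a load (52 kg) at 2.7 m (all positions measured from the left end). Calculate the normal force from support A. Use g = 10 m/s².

About support B:
Beam weight: 28 × 10 = 280 N down at 1.4 m → arm 0.8 m, τ = 280 × 0.8 = 224 N·m counterclockwise.
Sign: 28 × 10 = 280 N down at 1.2 m → arm 1 m, τ = 280 × 1 = 280 N·m counterclockwise.
Weight: 50 × 10 = 500 N down at 1.4 m → arm 0.8 m, τ = 500 × 0.8 = 400 N·m counterclockwise.
Crate: 47 × 10 = 470 N down at 2.3 m → arm 0.1 m, τ = 470 × 0.1 = 47 N·m clockwise.
Load: 52 × 10 = 520 N down at 2.7 m → arm 0.5 m, τ = 520 × 0.5 = 260 N·m clockwise.
Net load moment about support B = 597 N·m counterclockwise.
Reaction R at support A is upward at 0.31 m, arm 1.89 m → moment R × 1.89 clockwise.
Setting net torque to zero: R × 1.89 = 597 → R = 316 N.

R_A ≈ 316 N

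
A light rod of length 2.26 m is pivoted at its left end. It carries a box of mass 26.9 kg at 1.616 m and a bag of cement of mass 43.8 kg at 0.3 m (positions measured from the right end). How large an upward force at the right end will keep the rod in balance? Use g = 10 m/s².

F ≈ 457 N

Take moments about the left end.
Box: 26.9 × 10 = 269 N down at 1.616 m → arm 0.644 m, τ = 269 × 0.644 = 173.2 N·m clockwise.
Bag of cement: 43.8 × 10 = 438 N down at 0.3 m → arm 1.96 m, τ = 438 × 1.96 = 858.5 N·m clockwise.
Net moment of the loads = 1032 N·m clockwise.
The upward force F acts at the right end, arm 2.26 m, giving F × 2.26 counterclockwise.
Balancing moments: F × 2.26 = 1032, giving F = 1032 / 2.26 = 457 N.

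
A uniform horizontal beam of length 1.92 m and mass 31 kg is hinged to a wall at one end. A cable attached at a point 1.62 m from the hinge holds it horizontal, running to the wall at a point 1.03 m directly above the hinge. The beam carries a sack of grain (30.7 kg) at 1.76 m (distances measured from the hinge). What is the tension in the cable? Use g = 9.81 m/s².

Taking torques about the hinge:
Beam weight: 31 × 9.81 = 304.1 N down at 0.96 m → arm 0.96 m, τ = 304.1 × 0.96 = 291.9 N·m clockwise.
Sack of grain: 30.7 × 9.81 = 301.2 N down at 1.76 m → arm 1.76 m, τ = 301.2 × 1.76 = 530.1 N·m clockwise.
Total clockwise load moment = 822 N·m.
The cable tension T acts at 1.62 m; only its component perpendicular to the beam, T sinθ, produces torque. sinθ = h/√(h²+d²) = 1.03/√(1.03²+1.62²) = 0.5365.
Στ = 0 ⇒ T × 1.62 × 0.5365 = 822 ⇒ T = 822 / 0.8691 = 946 N.

T ≈ 946 N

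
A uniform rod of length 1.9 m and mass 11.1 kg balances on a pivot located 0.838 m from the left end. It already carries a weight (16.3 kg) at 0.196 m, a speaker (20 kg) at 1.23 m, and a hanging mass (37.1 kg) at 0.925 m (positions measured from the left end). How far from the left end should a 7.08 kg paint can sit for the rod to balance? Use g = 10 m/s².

Sum moments about the pivot (at 0.838 m from the left end) (the support reaction has zero arm there).
Beam weight: 11.1 × 10 = 111 N down at 0.95 m → arm 0.112 m, τ = 111 × 0.112 = 12.43 N·m clockwise.
Weight: 16.3 × 10 = 163 N down at 0.196 m → arm 0.642 m, τ = 163 × 0.642 = 104.6 N·m counterclockwise.
Speaker: 20 × 10 = 200 N down at 1.23 m → arm 0.392 m, τ = 200 × 0.392 = 78.4 N·m clockwise.
Hanging mass: 37.1 × 10 = 371 N down at 0.925 m → arm 0.087 m, τ = 371 × 0.087 = 32.28 N·m clockwise.
Net moment of existing loads = 18.51 N·m clockwise.
The paint can weighs 7.08 × 10 = 70.8 N and must supply an equal counterclockwise moment, so its lever arm about the pivot is 18.51 / 70.8 = 0.261 m.
That puts it at 0.838 − 0.261 = 0.577 m from the left end.

x ≈ 0.577 m from the left end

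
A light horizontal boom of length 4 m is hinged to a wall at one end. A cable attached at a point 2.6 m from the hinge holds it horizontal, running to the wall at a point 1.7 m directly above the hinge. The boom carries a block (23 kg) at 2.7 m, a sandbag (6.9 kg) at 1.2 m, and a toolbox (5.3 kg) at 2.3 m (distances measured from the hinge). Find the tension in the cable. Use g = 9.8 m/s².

Sum moments about the hinge (the unknown hinge reaction has zero arm there).
Block: 23 × 9.8 = 225.4 N down at 2.7 m → arm 2.7 m, τ = 225.4 × 2.7 = 608.6 N·m clockwise.
Sandbag: 6.9 × 9.8 = 67.62 N down at 1.2 m → arm 1.2 m, τ = 67.62 × 1.2 = 81.14 N·m clockwise.
Toolbox: 5.3 × 9.8 = 51.94 N down at 2.3 m → arm 2.3 m, τ = 51.94 × 2.3 = 119.5 N·m clockwise.
Total clockwise load moment = 809.2 N·m.
The cable tension T acts at 2.6 m; only its component perpendicular to the boom, T sinθ, produces torque. sinθ = h/√(h²+d²) = 1.7/√(1.7²+2.6²) = 0.5472.
For rotational equilibrium, T × 2.6 × 0.5472 = 809.2, so T = 809.2 / 1.423 = 569 N.

T ≈ 569 N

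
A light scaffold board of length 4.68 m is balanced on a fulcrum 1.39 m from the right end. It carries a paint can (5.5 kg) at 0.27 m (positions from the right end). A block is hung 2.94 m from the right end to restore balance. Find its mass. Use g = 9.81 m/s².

m ≈ 3.97 kg

Taking torques about the fulcrum (at 1.39 m from the right end):
Paint can: 5.5 × 9.81 = 53.96 N down at 0.27 m → arm 1.12 m, τ = 53.96 × 1.12 = 60.44 N·m clockwise.
Net moment of known loads = 60.44 N·m clockwise.
An unknown mass m at 2.94 m has arm 1.55 m; its moment is m·g·1.55 counterclockwise.
Στ = 0 ⇒ m × 9.81 × 1.55 = 60.44 ⇒ m = 60.44 / (9.81 × 1.55) = 3.97 kg.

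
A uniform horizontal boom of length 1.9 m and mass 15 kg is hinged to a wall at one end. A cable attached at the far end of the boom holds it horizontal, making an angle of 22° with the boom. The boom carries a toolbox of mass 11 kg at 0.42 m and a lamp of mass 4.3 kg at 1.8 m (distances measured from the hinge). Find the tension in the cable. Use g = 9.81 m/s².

Choose the hinge as the axis so the unknown hinge reaction has zero arm there.
Beam weight: 15 × 9.81 = 147.2 N down at 0.95 m → arm 0.95 m, τ = 147.2 × 0.95 = 139.8 N·m clockwise.
Toolbox: 11 × 9.81 = 107.9 N down at 0.42 m → arm 0.42 m, τ = 107.9 × 0.42 = 45.32 N·m clockwise.
Lamp: 4.3 × 9.81 = 42.18 N down at 1.8 m → arm 1.8 m, τ = 42.18 × 1.8 = 75.92 N·m clockwise.
Total clockwise load moment = 261 N·m.
The cable tension T acts at 1.9 m; only its component perpendicular to the boom, T sinθ, produces torque. sin 22° = 0.3746.
Στ = 0 ⇒ T × 1.9 × 0.3746 = 261 ⇒ T = 261 / 0.7117 = 367 N.

T ≈ 367 N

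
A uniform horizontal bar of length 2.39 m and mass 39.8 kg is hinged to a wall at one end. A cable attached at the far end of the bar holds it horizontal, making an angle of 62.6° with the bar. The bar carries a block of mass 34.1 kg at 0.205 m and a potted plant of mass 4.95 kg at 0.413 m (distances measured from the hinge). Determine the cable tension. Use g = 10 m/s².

Taking torques about the hinge:
Beam weight: 39.8 × 10 = 398 N down at 1.195 m → arm 1.195 m, τ = 398 × 1.195 = 475.6 N·m clockwise.
Block: 34.1 × 10 = 341 N down at 0.205 m → arm 0.205 m, τ = 341 × 0.205 = 69.91 N·m clockwise.
Potted plant: 4.95 × 10 = 49.5 N down at 0.413 m → arm 0.413 m, τ = 49.5 × 0.413 = 20.44 N·m clockwise.
Total clockwise load moment = 566 N·m.
The cable tension T acts at 2.39 m; only its component perpendicular to the bar, T sinθ, produces torque. sin 62.6° = 0.8878.
Setting net torque to zero: T × 2.39 × 0.8878 = 566 → T = 566 / 2.122 = 267 N.

T ≈ 267 N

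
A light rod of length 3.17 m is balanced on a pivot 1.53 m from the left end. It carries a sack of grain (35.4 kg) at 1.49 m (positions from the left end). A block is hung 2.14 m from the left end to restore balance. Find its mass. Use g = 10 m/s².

m ≈ 2.32 kg

Choose the pivot (at 1.53 m from the left end) as the axis so the support reaction has zero arm there.
Sack of grain: 35.4 × 10 = 354 N down at 1.49 m → arm 0.04 m, τ = 354 × 0.04 = 14.16 N·m counterclockwise.
Net moment of known loads = 14.16 N·m counterclockwise.
An unknown mass m at 2.14 m has arm 0.61 m; its moment is m·g·0.61 clockwise.
Setting net torque to zero: m × 10 × 0.61 = 14.16 → m = 14.16 / (10 × 0.61) = 2.32 kg.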